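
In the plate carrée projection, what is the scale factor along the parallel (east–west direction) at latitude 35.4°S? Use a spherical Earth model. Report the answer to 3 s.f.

For the equirectangular projection with φ₀ = 0 (plate carrée), h = 1 along meridians and k = sec φ along parallels.
k = 1/cos 35.4° = 1/0.8151 = 1.227.

1.23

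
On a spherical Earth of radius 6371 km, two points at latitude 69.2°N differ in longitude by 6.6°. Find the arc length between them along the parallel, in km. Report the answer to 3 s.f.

261 km

Arc length along a parallel = R cos φ · Δλ (with Δλ in radians).
= 6371 × cos 69.2° × (6.6° × π/180) = 6371 × 0.3551 × 0.1152 ≈ 261 km.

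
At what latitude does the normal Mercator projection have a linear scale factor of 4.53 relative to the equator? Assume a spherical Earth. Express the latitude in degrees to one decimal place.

Mercator scale is k = sec φ = 1/cos φ.
1/cos φ = 4.53  ⇒  cos φ = 0.2208  ⇒  φ = arccos(0.2208) ≈ 77.2°.

77.2°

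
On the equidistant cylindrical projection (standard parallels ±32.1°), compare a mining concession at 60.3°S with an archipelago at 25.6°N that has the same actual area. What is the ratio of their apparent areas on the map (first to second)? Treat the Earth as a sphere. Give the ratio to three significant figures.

1.82

The equidistant cylindrical projection with φ₀ = 32.1° has h = 1 (meridians true) and k = cos φ₀ / cos φ along parallels.
Areal scale at 60.3°: h·k = 1.000 × 1.710 = 1.710.
Areal scale at 25.6°: h·k = 1.000 × 0.9393 = 0.9393.
Ratio = 1.710/0.9393 ≈ 1.82.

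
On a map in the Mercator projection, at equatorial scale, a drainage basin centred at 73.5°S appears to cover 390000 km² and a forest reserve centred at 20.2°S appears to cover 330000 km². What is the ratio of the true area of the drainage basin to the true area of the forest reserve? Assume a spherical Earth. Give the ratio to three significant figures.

Since Mercator area scale is 1/cos²φ, the true area equals the apparent area multiplied by cos²φ.
True area of drainage basin: 390000 × cos²(73.5°) = 390000 × 0.08066 = 31460 km².
True area of forest reserve: 330000 × cos²(20.2°) = 330000 × 0.8808 = 290700 km².
Ratio = 31460 / 290700 ≈ 0.108.

0.108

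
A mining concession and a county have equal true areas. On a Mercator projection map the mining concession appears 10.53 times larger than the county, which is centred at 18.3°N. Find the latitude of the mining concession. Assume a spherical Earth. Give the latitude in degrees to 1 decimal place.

73.0°

Mercator areal scale is sec²φ, so apparent-area ratio = sec²φ₁ / sec²φ₂ = cos²φ₂ / cos²φ₁.
cos²φ₂ / cos²φ₁ = 10.53  ⇒  cos φ₁ = cos 18.3° / √10.53 = 0.9494/3.245 = 0.2926.
φ₁ = arccos(0.2926) ≈ 73.0°.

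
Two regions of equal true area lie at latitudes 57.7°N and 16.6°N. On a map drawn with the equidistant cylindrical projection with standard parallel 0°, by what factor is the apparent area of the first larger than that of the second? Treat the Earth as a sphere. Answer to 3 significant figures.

1.79

For the equirectangular projection with φ₀ = 0 (plate carrée), h = 1 along meridians and k = sec φ along parallels.
Areal scale at 57.7°: h·k = 1.000 × 1.871 = 1.871.
Areal scale at 16.6°: h·k = 1.000 × 1.043 = 1.043.
Ratio = 1.871/1.043 ≈ 1.79.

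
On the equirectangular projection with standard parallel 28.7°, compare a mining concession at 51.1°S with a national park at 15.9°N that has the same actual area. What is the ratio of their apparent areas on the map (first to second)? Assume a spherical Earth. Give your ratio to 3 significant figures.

1.53

In the equirectangular projection with standard parallel φ₀ = 28.7° (x = Rλ cos φ₀, y = Rφ), meridians are true-scale (h = 1) and the parallel scale is k = cos φ₀ / cos φ.
Areal scale at 51.1°: h·k = 1.000 × 1.397 = 1.397.
Areal scale at 15.9°: h·k = 1.000 × 0.9120 = 0.9120.
Ratio = 1.397/0.9120 ≈ 1.53.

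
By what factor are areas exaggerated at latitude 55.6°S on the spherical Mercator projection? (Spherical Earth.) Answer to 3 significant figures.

Mercator is conformal, so the point scale is isotropic: h = k = sec φ = 1/cos φ.
Areal scale = k² = sec²φ = 1/cos²(55.6°) = 1/0.5650² = 3.133.

3.13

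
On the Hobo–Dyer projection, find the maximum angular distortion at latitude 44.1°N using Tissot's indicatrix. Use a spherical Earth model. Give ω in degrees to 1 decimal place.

11.4°

Hobo–Dyer is a cylindrical equal-area projection with standard parallels at ±37.5°. A cylindrical equal-area projection with standard parallel φ₀ has meridian scale h = cos φ / cos φ₀ and parallel scale k = cos φ₀ / cos φ (so areas are preserved, h·k = 1).
At 44.1°: h = 0.9052, k = 1.105; principal scales a = 1.105, b = 0.9052.
sin(ω/2) = (a − b)/(a + b) = 0.1996/2.010 = 0.09929, so ω = 2 arcsin(0.09929) ≈ 11.4°.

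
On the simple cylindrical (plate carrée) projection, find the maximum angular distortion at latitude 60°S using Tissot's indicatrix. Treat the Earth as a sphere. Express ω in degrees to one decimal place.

In the plate carrée (x = Rλ, y = Rφ), meridians are true-scale (h = 1) and parallels are stretched by k = sec φ.
At 60°: h = 1.000, k = 2.000; principal scales a = 2.000, b = 1.000.
sin(ω/2) = (a − b)/(a + b) = 1.0000/3.000 = 0.3333, so ω = 2 arcsin(0.3333) ≈ 38.9°.

38.9°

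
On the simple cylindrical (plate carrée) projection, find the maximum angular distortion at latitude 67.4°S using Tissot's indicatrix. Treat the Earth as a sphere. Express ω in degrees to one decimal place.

In the plate carrée (x = Rλ, y = Rφ), meridians are true-scale (h = 1) and parallels are stretched by k = sec φ.
At 67.4°: h = 1.000, k = 2.602; principal scales a = 2.602, b = 1.000.
sin(ω/2) = (a − b)/(a + b) = 1.602/3.602 = 0.4448, so ω = 2 arcsin(0.4448) ≈ 52.8°.

52.8°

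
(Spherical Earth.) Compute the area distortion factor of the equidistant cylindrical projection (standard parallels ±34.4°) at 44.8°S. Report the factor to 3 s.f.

1.16

In the equirectangular projection with standard parallel φ₀ = 34.4° (x = Rλ cos φ₀, y = Rφ), meridians are true-scale (h = 1) and the parallel scale is k = cos φ₀ / cos φ.
Areal scale = h·k = 1 × cos φ₀ / cos φ; at 44.8°, h = 1.000, k = 1.163, so h·k = 1.163.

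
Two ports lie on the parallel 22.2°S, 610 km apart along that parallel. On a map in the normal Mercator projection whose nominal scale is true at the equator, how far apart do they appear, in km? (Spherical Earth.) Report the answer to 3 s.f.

For Mercator, h = k = sec φ (a conformal cylindrical projection has a single point scale, 1/cos φ).
Along the parallel, k = sec 22.2° = 1/0.9259 = 1.080.
Map distance = 610 × 1.080 ≈ 659 km.

659 km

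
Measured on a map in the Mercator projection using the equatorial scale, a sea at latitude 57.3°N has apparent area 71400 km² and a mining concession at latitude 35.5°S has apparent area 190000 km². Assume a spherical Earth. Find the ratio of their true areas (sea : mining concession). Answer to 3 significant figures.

0.165

On Mercator the areal scale is sec²φ, so true area = apparent × cos²φ.
True area of sea: 71400 × cos²(57.3°) = 71400 × 0.2919 = 20840 km².
True area of mining concession: 190000 × cos²(35.5°) = 190000 × 0.6628 = 125900 km².
Ratio = 20840 / 125900 ≈ 0.165.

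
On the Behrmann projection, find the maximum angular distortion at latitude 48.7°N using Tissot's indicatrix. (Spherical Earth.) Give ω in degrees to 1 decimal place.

30.8°

The Behrmann projection is cylindrical equal-area with φ₀ = 30°. A cylindrical equal-area projection with standard parallel φ₀ has meridian scale h = cos φ / cos φ₀ and parallel scale k = cos φ₀ / cos φ (so areas are preserved, h·k = 1).
At 48.7°: h = 0.7621, k = 1.312; principal scales a = 1.312, b = 0.7621.
sin(ω/2) = (a − b)/(a + b) = 0.5501/2.074 = 0.2652, so ω = 2 arcsin(0.2652) ≈ 30.8°.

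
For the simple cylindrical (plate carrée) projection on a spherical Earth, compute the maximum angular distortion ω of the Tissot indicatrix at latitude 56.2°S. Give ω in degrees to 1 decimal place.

33.1°

Plate carrée maps x = Rλ, y = Rφ. The meridian scale is h = 1 and the parallel scale is k = 1/cos φ = sec φ.
At 56.2°: h = 1.000, k = 1.798; principal scales a = 1.798, b = 1.000.
sin(ω/2) = (a − b)/(a + b) = 0.7976/2.798 = 0.2851, so ω = 2 arcsin(0.2851) ≈ 33.1°.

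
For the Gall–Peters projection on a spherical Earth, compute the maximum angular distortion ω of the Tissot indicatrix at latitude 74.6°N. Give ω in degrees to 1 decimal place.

97.7°

The Gall–Peters projection is cylindrical equal-area with φ₀ = 45°. Cylindrical equal-area (φ₀ = 45°): h = cos φ / cos 45° along meridians, k = cos 45° / cos φ along parallels; h·k = 1.
At 74.6°: h = 0.3756, k = 2.663; principal scales a = 2.663, b = 0.3756.
sin(ω/2) = (a − b)/(a + b) = 2.287/3.038 = 0.7528, so ω = 2 arcsin(0.7528) ≈ 97.7°.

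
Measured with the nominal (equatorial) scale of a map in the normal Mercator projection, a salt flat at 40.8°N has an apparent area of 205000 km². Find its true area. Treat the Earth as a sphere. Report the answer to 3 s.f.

117000 km²

Mercator is conformal, so the point scale is isotropic: h = k = sec φ = 1/cos φ.
Areal scale = k² = sec²φ = 1/cos²(40.8°) = 1/0.7570² = 1.745.
True area = apparent / (areal scale) = 205000 / 1.745 ≈ 117000 km².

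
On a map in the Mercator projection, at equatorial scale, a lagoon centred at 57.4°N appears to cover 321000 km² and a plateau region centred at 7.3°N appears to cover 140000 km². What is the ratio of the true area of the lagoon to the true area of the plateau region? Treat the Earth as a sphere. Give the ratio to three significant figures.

0.676

Mercator's areal exaggeration is sec²φ; hence true area = (apparent area) · cos²φ.
True area of lagoon: 321000 × cos²(57.4°) = 321000 × 0.2903 = 93180 km².
True area of plateau region: 140000 × cos²(7.3°) = 140000 × 0.9839 = 137700 km².
Ratio = 93180 / 137700 ≈ 0.676.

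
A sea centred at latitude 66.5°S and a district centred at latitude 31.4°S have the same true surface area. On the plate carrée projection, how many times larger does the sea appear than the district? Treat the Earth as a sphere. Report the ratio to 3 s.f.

For the equirectangular projection with φ₀ = 0 (plate carrée), h = 1 along meridians and k = sec φ along parallels.
Areal scale at 66.5°: h·k = 1.000 × 2.508 = 2.508.
Areal scale at 31.4°: h·k = 1.000 × 1.172 = 1.172.
Ratio = 2.508/1.172 ≈ 2.14.

2.14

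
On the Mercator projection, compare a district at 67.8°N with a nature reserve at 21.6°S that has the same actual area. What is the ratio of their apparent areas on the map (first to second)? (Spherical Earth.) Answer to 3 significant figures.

Mercator is conformal with k = sec φ, so areal scale = k² = sec²φ.
At 67.8°: sec²(67.8°) = 1/0.3778² = 7.005.
At 21.6°: sec²(21.6°) = 1/0.9298² = 1.157.
Ratio = 7.005/1.157 = cos²(21.6°)/cos²(67.8°) ≈ 6.06.

6.06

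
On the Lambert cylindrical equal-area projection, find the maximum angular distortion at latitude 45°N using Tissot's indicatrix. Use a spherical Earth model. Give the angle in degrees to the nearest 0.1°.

38.9°

The Lambert cylindrical equal-area projection is the cylindrical equal-area projection with its standard parallel at the equator (φ₀ = 0). Cylindrical equal-area (φ₀ = 0°): h = cos φ / cos 0° along meridians, k = cos 0° / cos φ along parallels; h·k = 1.
At 45°: h = 0.7071, k = 1.414; principal scales a = 1.414, b = 0.7071.
sin(ω/2) = (a − b)/(a + b) = 0.7071/2.121 = 0.3333, so ω = 2 arcsin(0.3333) ≈ 38.9°.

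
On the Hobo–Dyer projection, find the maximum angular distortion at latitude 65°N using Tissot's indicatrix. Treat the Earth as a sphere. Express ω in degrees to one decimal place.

67.8°

Hobo–Dyer is a cylindrical equal-area projection with standard parallels at ±37.5°. A cylindrical equal-area projection with standard parallel φ₀ has meridian scale h = cos φ / cos φ₀ and parallel scale k = cos φ₀ / cos φ (so areas are preserved, h·k = 1).
At 65°: h = 0.5327, k = 1.877; principal scales a = 1.877, b = 0.5327.
sin(ω/2) = (a − b)/(a + b) = 1.345/2.410 = 0.5579, so ω = 2 arcsin(0.5579) ≈ 67.8°.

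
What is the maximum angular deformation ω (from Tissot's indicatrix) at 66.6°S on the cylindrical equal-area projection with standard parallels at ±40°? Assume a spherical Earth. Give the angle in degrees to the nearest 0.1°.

70.4°

A cylindrical equal-area projection with standard parallel φ₀ has meridian scale h = cos φ / cos φ₀ and parallel scale k = cos φ₀ / cos φ (so areas are preserved, h·k = 1).
At 66.6°: h = 0.5184, k = 1.929; principal scales a = 1.929, b = 0.5184.
sin(ω/2) = (a − b)/(a + b) = 1.410/2.447 = 0.5763, so ω = 2 arcsin(0.5763) ≈ 70.4°.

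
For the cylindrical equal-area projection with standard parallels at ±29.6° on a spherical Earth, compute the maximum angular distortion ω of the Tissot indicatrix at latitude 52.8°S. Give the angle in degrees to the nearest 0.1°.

40.7°

Cylindrical equal-area (φ₀ = 29.6°): h = cos φ / cos 29.6° along meridians, k = cos 29.6° / cos φ along parallels; h·k = 1.
At 52.8°: h = 0.6953, k = 1.438; principal scales a = 1.438, b = 0.6953.
sin(ω/2) = (a − b)/(a + b) = 0.7428/2.133 = 0.3482, so ω = 2 arcsin(0.3482) ≈ 40.7°.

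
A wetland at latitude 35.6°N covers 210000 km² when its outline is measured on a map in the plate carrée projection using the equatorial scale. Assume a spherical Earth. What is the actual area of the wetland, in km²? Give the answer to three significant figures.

In the plate carrée (x = Rλ, y = Rφ), meridians are true-scale (h = 1) and parallels are stretched by k = sec φ.
Areal scale = h·k = 1 × sec φ; at 35.6°, h = 1.000, k = 1.230, so h·k = 1.230.
True area = apparent / (areal scale) = 210000 / 1.230 ≈ 171000 km².

171000 km²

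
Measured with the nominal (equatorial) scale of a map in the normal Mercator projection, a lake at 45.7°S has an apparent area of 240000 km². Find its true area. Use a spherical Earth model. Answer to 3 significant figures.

For Mercator, h = k = sec φ (a conformal cylindrical projection has a single point scale, 1/cos φ).
Areal scale = k² = sec²φ = 1/cos²(45.7°) = 1/0.6984² = 2.050.
True area = apparent / (areal scale) = 240000 / 2.050 ≈ 117000 km².

117000 km²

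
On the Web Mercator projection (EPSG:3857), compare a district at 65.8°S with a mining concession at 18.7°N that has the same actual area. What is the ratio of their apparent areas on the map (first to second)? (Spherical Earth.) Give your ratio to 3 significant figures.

Mercator is conformal with k = sec φ, so areal scale = k² = sec²φ.
At 65.8°: sec²(65.8°) = 1/0.4099² = 5.951.
At 18.7°: sec²(18.7°) = 1/0.9472² = 1.115.
Ratio = 5.951/1.115 = cos²(18.7°)/cos²(65.8°) ≈ 5.34.

5.34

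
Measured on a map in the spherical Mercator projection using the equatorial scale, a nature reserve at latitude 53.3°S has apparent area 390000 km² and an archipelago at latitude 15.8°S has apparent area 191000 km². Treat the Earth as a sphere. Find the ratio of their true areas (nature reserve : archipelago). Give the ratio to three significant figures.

Since Mercator area scale is 1/cos²φ, the true area equals the apparent area multiplied by cos²φ.
True area of nature reserve: 390000 × cos²(53.3°) = 390000 × 0.3572 = 139300 km².
True area of archipelago: 191000 × cos²(15.8°) = 191000 × 0.9259 = 176800 km².
Ratio = 139300 / 176800 ≈ 0.788.

0.788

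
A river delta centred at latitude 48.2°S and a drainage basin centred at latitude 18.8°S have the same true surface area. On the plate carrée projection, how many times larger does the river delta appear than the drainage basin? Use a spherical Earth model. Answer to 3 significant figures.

1.42

For the equirectangular projection with φ₀ = 0 (plate carrée), h = 1 along meridians and k = sec φ along parallels.
Areal scale at 48.2°: h·k = 1.000 × 1.500 = 1.500.
Areal scale at 18.8°: h·k = 1.000 × 1.056 = 1.056.
Ratio = 1.500/1.056 ≈ 1.42.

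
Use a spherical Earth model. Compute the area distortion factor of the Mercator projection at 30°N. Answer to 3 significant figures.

1.33

For Mercator, h = k = sec φ (a conformal cylindrical projection has a single point scale, 1/cos φ).
Areal scale = k² = sec²φ = 1/cos²(30°) = 1/0.8660² = 1.333.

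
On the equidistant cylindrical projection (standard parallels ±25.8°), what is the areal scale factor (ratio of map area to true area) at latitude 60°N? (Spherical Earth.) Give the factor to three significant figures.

1.80

The equidistant cylindrical projection with φ₀ = 25.8° has h = 1 (meridians true) and k = cos φ₀ / cos φ along parallels.
Areal scale = h·k = 1 × cos φ₀ / cos φ; at 60°, h = 1.000, k = 1.801, so h·k = 1.801.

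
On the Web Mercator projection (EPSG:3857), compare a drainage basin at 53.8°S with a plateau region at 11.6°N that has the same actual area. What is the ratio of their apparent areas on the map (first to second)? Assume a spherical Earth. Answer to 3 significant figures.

2.75

Mercator areal scale is sec²φ.
At 53.8°: sec²(53.8°) = 1/0.5906² = 2.867.
At 11.6°: sec²(11.6°) = 1/0.9796² = 1.042.
Ratio = 2.867/1.042 = cos²(11.6°)/cos²(53.8°) ≈ 2.75.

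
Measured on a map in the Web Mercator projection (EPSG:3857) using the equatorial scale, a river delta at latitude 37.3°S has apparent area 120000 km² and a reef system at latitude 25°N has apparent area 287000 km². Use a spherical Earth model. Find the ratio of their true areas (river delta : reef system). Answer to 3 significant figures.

Mercator's areal exaggeration is sec²φ; hence true area = (apparent area) · cos²φ.
True area of river delta: 120000 × cos²(37.3°) = 120000 × 0.6328 = 75930 km².
True area of reef system: 287000 × cos²(25°) = 287000 × 0.8214 = 235700 km².
Ratio = 75930 / 235700 ≈ 0.322.

0.322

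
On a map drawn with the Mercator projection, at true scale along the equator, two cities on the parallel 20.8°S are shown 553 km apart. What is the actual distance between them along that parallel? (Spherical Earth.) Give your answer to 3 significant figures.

517 km

For Mercator, h = k = sec φ (a conformal cylindrical projection has a single point scale, 1/cos φ).
Along the parallel at 20.8°, map distances are exaggerated by k = sec 20.8° = 1.070.
True distance = 553 / 1.070 = 553 × cos 20.8° ≈ 517 km.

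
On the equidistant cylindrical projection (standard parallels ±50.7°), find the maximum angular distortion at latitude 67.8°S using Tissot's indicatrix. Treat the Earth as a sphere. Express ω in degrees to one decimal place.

29.3°

The equidistant cylindrical projection with φ₀ = 50.7° has h = 1 (meridians true) and k = cos φ₀ / cos φ along parallels.
At 67.8°: h = 1.000, k = 1.676; principal scales a = 1.676, b = 1.000.
sin(ω/2) = (a − b)/(a + b) = 0.6763/2.676 = 0.2527, so ω = 2 arcsin(0.2527) ≈ 29.3°.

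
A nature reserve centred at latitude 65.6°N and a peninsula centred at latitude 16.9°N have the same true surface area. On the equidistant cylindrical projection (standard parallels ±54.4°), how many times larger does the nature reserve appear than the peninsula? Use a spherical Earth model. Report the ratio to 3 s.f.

The equidistant cylindrical projection with φ₀ = 54.4° has h = 1 (meridians true) and k = cos φ₀ / cos φ along parallels.
Areal scale at 65.6°: h·k = 1.000 × 1.409 = 1.409.
Areal scale at 16.9°: h·k = 1.000 × 0.6084 = 0.6084.
Ratio = 1.409/0.6084 ≈ 2.32.

2.32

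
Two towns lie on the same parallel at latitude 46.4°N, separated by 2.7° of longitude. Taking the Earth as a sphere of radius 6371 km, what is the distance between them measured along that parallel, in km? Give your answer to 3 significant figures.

Arc length along a parallel = R cos φ · Δλ (with Δλ in radians).
= 6371 × cos 46.4° × (2.7° × π/180) = 6371 × 0.6896 × 0.04712 ≈ 207 km.

207 km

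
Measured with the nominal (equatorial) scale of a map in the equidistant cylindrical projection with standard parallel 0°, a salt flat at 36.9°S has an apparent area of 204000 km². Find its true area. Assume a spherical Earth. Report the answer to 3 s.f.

Plate carrée maps x = Rλ, y = Rφ. The meridian scale is h = 1 and the parallel scale is k = 1/cos φ = sec φ.
Areal scale = h·k = 1 × sec φ; at 36.9°, h = 1.000, k = 1.250, so h·k = 1.250.
True area = apparent / (areal scale) = 204000 / 1.250 ≈ 163000 km².

163000 km²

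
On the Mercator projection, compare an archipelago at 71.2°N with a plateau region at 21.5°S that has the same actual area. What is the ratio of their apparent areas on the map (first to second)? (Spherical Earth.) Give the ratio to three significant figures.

8.34

Mercator is conformal with k = sec φ, so areal scale = k² = sec²φ.
At 71.2°: sec²(71.2°) = 1/0.3223² = 9.629.
At 21.5°: sec²(21.5°) = 1/0.9304² = 1.155.
Ratio = 9.629/1.155 = cos²(21.5°)/cos²(71.2°) ≈ 8.34.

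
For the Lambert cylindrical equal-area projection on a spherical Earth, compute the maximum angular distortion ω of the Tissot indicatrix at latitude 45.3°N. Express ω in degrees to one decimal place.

The Lambert cylindrical equal-area projection is the cylindrical equal-area projection with its standard parallel at the equator (φ₀ = 0). A cylindrical equal-area projection with standard parallel φ₀ has meridian scale h = cos φ / cos φ₀ and parallel scale k = cos φ₀ / cos φ (so areas are preserved, h·k = 1).
At 45.3°: h = 0.7034, k = 1.422; principal scales a = 1.422, b = 0.7034.
sin(ω/2) = (a − b)/(a + b) = 0.7183/2.125 = 0.3380, so ω = 2 arcsin(0.3380) ≈ 39.5°.

39.5°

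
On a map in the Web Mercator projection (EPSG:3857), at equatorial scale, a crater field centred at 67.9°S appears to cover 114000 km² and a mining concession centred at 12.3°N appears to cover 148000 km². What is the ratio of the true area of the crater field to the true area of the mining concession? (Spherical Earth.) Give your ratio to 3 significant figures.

0.114

On Mercator the areal scale is sec²φ, so true area = apparent × cos²φ.
True area of crater field: 114000 × cos²(67.9°) = 114000 × 0.1415 = 16140 km².
True area of mining concession: 148000 × cos²(12.3°) = 148000 × 0.9546 = 141300 km².
Ratio = 16140 / 141300 ≈ 0.114.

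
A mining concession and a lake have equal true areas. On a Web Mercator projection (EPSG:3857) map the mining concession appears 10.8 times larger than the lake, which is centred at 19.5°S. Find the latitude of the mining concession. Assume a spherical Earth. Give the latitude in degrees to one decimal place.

On Mercator, (apparent₁)/(apparent₂) = sec²φ₁ / sec²φ₂ when true areas are equal.
cos²φ₂ / cos²φ₁ = 10.8  ⇒  cos φ₁ = cos 19.5° / √10.8 = 0.9426/3.286 = 0.2868.
φ₁ = arccos(0.2868) ≈ 73.3°.

73.3°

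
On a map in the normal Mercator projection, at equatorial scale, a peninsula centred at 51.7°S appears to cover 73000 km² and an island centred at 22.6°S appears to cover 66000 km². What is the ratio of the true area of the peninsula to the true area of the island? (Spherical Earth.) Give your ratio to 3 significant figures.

0.498

Since Mercator area scale is 1/cos²φ, the true area equals the apparent area multiplied by cos²φ.
True area of peninsula: 73000 × cos²(51.7°) = 73000 × 0.3841 = 28040 km².
True area of island: 66000 × cos²(22.6°) = 66000 × 0.8523 = 56250 km².
Ratio = 28040 / 56250 ≈ 0.498.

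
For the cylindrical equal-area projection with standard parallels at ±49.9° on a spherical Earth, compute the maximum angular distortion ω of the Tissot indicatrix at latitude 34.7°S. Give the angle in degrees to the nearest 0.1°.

A cylindrical equal-area projection with standard parallel φ₀ has meridian scale h = cos φ / cos φ₀ and parallel scale k = cos φ₀ / cos φ (so areas are preserved, h·k = 1).
At 34.7°: h = 1.276, k = 0.7835; principal scales a = 1.276, b = 0.7835.
sin(ω/2) = (a − b)/(a + b) = 0.4929/2.060 = 0.2393, so ω = 2 arcsin(0.2393) ≈ 27.7°.

27.7°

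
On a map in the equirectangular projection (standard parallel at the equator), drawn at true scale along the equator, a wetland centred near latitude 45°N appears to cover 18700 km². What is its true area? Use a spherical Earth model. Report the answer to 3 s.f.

For the equirectangular projection with φ₀ = 0 (plate carrée), h = 1 along meridians and k = sec φ along parallels.
Areal scale = h·k = 1 × sec φ; at 45°, h = 1.000, k = 1.414, so h·k = 1.414.
True area = apparent / (areal scale) = 18700 / 1.414 ≈ 13200 km².

13200 km²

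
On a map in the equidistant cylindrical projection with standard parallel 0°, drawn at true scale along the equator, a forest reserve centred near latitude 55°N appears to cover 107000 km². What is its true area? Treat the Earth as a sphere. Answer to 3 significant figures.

61400 km²

For the equirectangular projection with φ₀ = 0 (plate carrée), h = 1 along meridians and k = sec φ along parallels.
Areal scale = h·k = 1 × sec φ; at 55°, h = 1.000, k = 1.743, so h·k = 1.743.
True area = apparent / (areal scale) = 107000 / 1.743 ≈ 61400 km².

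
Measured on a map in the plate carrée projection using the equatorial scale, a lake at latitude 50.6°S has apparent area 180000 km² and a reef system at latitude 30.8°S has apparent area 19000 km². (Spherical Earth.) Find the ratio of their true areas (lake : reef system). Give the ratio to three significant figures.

Plate carrée has h = 1 and k = sec φ, giving areal scale sec φ; true area = (apparent area) · cos φ.
True area of lake: 180000 × cos(50.6°) = 180000 × 0.6347 = 114300 km².
True area of reef system: 19000 × cos(30.8°) = 19000 × 0.8590 = 16320 km².
Ratio = 114300 / 16320 ≈ 7.00.

7.00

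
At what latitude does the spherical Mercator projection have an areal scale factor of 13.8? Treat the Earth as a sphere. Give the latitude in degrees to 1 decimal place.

Mercator areal scale is sec²φ.
sec²φ = 13.8  ⇒  cos²φ = 0.07246  ⇒  cos φ = 0.2692.
φ = arccos(0.2692) ≈ 74.4°.

74.4°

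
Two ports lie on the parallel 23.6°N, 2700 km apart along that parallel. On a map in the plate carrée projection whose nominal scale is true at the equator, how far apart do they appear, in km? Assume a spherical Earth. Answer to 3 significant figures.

Plate carrée maps x = Rλ, y = Rφ. The meridian scale is h = 1 and the parallel scale is k = 1/cos φ = sec φ.
Along the parallel, k = sec 23.6° = 1/0.9164 = 1.091.
Map distance = 2700 × 1.091 ≈ 2950 km.

2950 km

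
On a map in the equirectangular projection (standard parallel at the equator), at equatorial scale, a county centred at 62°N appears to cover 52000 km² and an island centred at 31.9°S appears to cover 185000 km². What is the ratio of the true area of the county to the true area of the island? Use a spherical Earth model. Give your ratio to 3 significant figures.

0.155

Plate carrée has h = 1 and k = sec φ, giving areal scale sec φ; true area = (apparent area) · cos φ.
True area of county: 52000 × cos(62°) = 52000 × 0.4695 = 24410 km².
True area of island: 185000 × cos(31.9°) = 185000 × 0.8490 = 157100 km².
Ratio = 24410 / 157100 ≈ 0.155.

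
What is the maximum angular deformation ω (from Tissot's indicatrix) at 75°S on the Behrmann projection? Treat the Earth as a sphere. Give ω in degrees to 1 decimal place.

113.4°

Behrmann is a cylindrical equal-area projection with standard parallels at ±30°. Cylindrical equal-area (φ₀ = 30°): h = cos φ / cos 30° along meridians, k = cos 30° / cos φ along parallels; h·k = 1.
At 75°: h = 0.2989, k = 3.346; principal scales a = 3.346, b = 0.2989.
sin(ω/2) = (a − b)/(a + b) = 3.047/3.645 = 0.8360, so ω = 2 arcsin(0.8360) ≈ 113.4°.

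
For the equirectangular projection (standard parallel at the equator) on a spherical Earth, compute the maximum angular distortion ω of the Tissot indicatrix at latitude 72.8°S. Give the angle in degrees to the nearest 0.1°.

65.9°

Plate carrée maps x = Rλ, y = Rφ. The meridian scale is h = 1 and the parallel scale is k = 1/cos φ = sec φ.
At 72.8°: h = 1.000, k = 3.382; principal scales a = 3.382, b = 1.000.
sin(ω/2) = (a − b)/(a + b) = 2.382/4.382 = 0.5436, so ω = 2 arcsin(0.5436) ≈ 65.9°.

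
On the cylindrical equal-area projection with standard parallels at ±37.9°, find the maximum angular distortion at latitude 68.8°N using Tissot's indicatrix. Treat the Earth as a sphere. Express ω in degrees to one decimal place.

81.5°

For cylindrical equal-area with standard parallel φ₀, h = cos φ / cos φ₀ and k = cos φ₀ / cos φ, so h·k = 1.
At 68.8°: h = 0.4583, k = 2.182; principal scales a = 2.182, b = 0.4583.
sin(ω/2) = (a − b)/(a + b) = 1.724/2.640 = 0.6529, so ω = 2 arcsin(0.6529) ≈ 81.5°.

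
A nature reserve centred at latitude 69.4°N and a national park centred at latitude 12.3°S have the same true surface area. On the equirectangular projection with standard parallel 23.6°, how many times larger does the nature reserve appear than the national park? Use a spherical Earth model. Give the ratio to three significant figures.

2.78

With standard parallel φ₀ = 23.6°, the equirectangular projection gives x = Rλ cos φ₀, y = Rφ, so h = 1 and k = cos 23.6° / cos φ.
Areal scale at 69.4°: h·k = 1.000 × 2.604 = 2.604.
Areal scale at 12.3°: h·k = 1.000 × 0.9379 = 0.9379.
Ratio = 2.604/0.9379 ≈ 2.78.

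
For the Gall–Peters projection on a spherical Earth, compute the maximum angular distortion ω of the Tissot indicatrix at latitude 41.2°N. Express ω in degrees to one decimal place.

The Gall–Peters projection is cylindrical equal-area with φ₀ = 45°. Cylindrical equal-area (φ₀ = 45°): h = cos φ / cos 45° along meridians, k = cos 45° / cos φ along parallels; h·k = 1.
At 41.2°: h = 1.064, k = 0.9398; principal scales a = 1.064, b = 0.9398.
sin(ω/2) = (a − b)/(a + b) = 0.1243/2.004 = 0.06203, so ω = 2 arcsin(0.06203) ≈ 7.1°.

7.1°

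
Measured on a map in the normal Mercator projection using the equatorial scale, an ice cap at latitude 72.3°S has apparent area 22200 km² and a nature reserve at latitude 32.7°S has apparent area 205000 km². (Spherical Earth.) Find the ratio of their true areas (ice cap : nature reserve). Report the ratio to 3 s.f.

0.0141

Mercator's areal exaggeration is sec²φ; hence true area = (apparent area) · cos²φ.
True area of ice cap: 22200 × cos²(72.3°) = 22200 × 0.09244 = 2052 km².
True area of nature reserve: 205000 × cos²(32.7°) = 205000 × 0.7081 = 145200 km².
Ratio = 2052 / 145200 ≈ 0.0141.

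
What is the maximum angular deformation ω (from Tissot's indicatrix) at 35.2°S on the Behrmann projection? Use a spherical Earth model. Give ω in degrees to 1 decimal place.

Behrmann is a cylindrical equal-area projection with standard parallels at ±30°. A cylindrical equal-area projection with standard parallel φ₀ has meridian scale h = cos φ / cos φ₀ and parallel scale k = cos φ₀ / cos φ (so areas are preserved, h·k = 1).
At 35.2°: h = 0.9436, k = 1.060; principal scales a = 1.060, b = 0.9436.
sin(ω/2) = (a − b)/(a + b) = 0.1163/2.003 = 0.05803, so ω = 2 arcsin(0.05803) ≈ 6.7°.

6.7°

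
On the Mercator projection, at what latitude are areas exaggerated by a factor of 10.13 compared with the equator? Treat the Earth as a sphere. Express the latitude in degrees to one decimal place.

Mercator areal scale is sec²φ.
sec²φ = 10.13  ⇒  cos²φ = 0.09872  ⇒  cos φ = 0.3142.
φ = arccos(0.3142) ≈ 71.7°.

71.7°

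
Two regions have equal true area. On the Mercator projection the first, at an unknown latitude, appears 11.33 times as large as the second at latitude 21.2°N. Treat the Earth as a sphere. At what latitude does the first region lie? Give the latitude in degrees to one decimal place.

For equal true areas on Mercator, apparent areas scale as sec²φ, so the ratio is cos²φ₂ / cos²φ₁.
cos²φ₂ / cos²φ₁ = 11.33  ⇒  cos φ₁ = cos 21.2° / √11.33 = 0.9323/3.366 = 0.2770.
φ₁ = arccos(0.2770) ≈ 73.9°.

73.9°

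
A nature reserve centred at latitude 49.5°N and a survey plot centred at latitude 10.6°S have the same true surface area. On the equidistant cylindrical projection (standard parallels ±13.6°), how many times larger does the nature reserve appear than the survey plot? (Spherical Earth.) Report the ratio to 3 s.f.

1.51

The equidistant cylindrical projection with φ₀ = 13.6° has h = 1 (meridians true) and k = cos φ₀ / cos φ along parallels.
Areal scale at 49.5°: h·k = 1.000 × 1.497 = 1.497.
Areal scale at 10.6°: h·k = 1.000 × 0.9888 = 0.9888.
Ratio = 1.497/0.9888 ≈ 1.51.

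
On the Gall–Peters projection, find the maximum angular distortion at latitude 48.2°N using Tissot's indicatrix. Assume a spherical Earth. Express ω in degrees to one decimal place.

The Gall–Peters projection is cylindrical equal-area with φ₀ = 45°. A cylindrical equal-area projection with standard parallel φ₀ has meridian scale h = cos φ / cos φ₀ and parallel scale k = cos φ₀ / cos φ (so areas are preserved, h·k = 1).
At 48.2°: h = 0.9426, k = 1.061; principal scales a = 1.061, b = 0.9426.
sin(ω/2) = (a − b)/(a + b) = 0.1183/2.003 = 0.05902, so ω = 2 arcsin(0.05902) ≈ 6.8°.

6.8°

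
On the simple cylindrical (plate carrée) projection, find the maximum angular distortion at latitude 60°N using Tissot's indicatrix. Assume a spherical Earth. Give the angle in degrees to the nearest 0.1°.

38.9°

For the equirectangular projection with φ₀ = 0 (plate carrée), h = 1 along meridians and k = sec φ along parallels.
At 60°: h = 1.000, k = 2.000; principal scales a = 2.000, b = 1.000.
sin(ω/2) = (a − b)/(a + b) = 1.0000/3.000 = 0.3333, so ω = 2 arcsin(0.3333) ≈ 38.9°.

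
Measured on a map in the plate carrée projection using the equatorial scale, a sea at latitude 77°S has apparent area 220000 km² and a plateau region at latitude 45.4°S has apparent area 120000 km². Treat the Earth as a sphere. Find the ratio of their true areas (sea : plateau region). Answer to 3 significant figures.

Plate carrée has h = 1 and k = sec φ, giving areal scale sec φ; true area = (apparent area) · cos φ.
True area of sea: 220000 × cos(77°) = 220000 × 0.2250 = 49490 km².
True area of plateau region: 120000 × cos(45.4°) = 120000 × 0.7022 = 84260 km².
Ratio = 49490 / 84260 ≈ 0.587.

0.587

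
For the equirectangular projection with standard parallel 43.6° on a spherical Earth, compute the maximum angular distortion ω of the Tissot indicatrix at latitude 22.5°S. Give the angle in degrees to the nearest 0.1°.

With standard parallel φ₀ = 43.6°, the equirectangular projection gives x = Rλ cos φ₀, y = Rφ, so h = 1 and k = cos 43.6° / cos φ.
At 22.5°: h = 1.000, k = 0.7838; principal scales a = 1.000, b = 0.7838.
sin(ω/2) = (a − b)/(a + b) = 0.2162/1.784 = 0.1212, so ω = 2 arcsin(0.1212) ≈ 13.9°.

13.9°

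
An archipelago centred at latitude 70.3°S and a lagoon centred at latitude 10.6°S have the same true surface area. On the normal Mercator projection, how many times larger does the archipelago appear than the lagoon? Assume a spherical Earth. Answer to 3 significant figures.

8.50

Mercator areal scale is sec²φ.
At 70.3°: sec²(70.3°) = 1/0.3371² = 8.800.
At 10.6°: sec²(10.6°) = 1/0.9829² = 1.035.
Ratio = 8.800/1.035 = cos²(10.6°)/cos²(70.3°) ≈ 8.50.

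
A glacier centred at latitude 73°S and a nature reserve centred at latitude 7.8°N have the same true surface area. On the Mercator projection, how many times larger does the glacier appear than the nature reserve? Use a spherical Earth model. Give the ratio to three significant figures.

Mercator areal scale is sec²φ.
At 73°: sec²(73°) = 1/0.2924² = 11.70.
At 7.8°: sec²(7.8°) = 1/0.9907² = 1.019.
Ratio = 11.70/1.019 = cos²(7.8°)/cos²(73°) ≈ 11.5.

11.5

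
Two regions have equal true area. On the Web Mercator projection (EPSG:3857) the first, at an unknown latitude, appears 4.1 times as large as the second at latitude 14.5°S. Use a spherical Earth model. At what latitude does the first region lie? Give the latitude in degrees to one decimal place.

61.4°

For equal true areas on Mercator, apparent areas scale as sec²φ, so the ratio is cos²φ₂ / cos²φ₁.
cos²φ₂ / cos²φ₁ = 4.1  ⇒  cos φ₁ = cos 14.5° / √4.1 = 0.9681/2.025 = 0.4781.
φ₁ = arccos(0.4781) ≈ 61.4°.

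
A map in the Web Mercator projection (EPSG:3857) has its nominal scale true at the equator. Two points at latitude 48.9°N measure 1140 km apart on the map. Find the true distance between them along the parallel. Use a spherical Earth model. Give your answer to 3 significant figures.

For Mercator, h = k = sec φ (a conformal cylindrical projection has a single point scale, 1/cos φ).
Along the parallel at 48.9°, map distances are exaggerated by k = sec 48.9° = 1.521.
True distance = 1140 / 1.521 = 1140 × cos 48.9° ≈ 749 km.

749 km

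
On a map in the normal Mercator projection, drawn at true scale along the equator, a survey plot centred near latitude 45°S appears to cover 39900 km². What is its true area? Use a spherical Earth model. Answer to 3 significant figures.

20000 km²

Mercator is conformal, so the point scale is isotropic: h = k = sec φ = 1/cos φ.
Areal scale = k² = sec²φ = 1/cos²(45°) = 1/0.7071² = 2.000.
True area = apparent / (areal scale) = 39900 / 2.000 ≈ 20000 km².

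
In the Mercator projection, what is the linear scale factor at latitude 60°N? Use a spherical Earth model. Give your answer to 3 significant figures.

The Mercator projection is conformal; its linear scale factor is the same in every direction and equals sec φ = 1/cos φ.
k = 1/cos 60° = 1/0.5000 = 2.000.

2.00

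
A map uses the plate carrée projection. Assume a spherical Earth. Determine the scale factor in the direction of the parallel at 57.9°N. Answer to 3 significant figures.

In the plate carrée (x = Rλ, y = Rφ), meridians are true-scale (h = 1) and parallels are stretched by k = sec φ.
k = 1/cos 57.9° = 1/0.5314 = 1.882.

1.88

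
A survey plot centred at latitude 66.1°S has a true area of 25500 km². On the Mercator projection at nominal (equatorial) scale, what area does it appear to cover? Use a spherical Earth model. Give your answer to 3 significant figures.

For Mercator, h = k = sec φ (a conformal cylindrical projection has a single point scale, 1/cos φ).
Areal scale = k² = sec²φ = 1/cos²(66.1°) = 1/0.4051² = 6.092.
Apparent area = 25500 × 6.092 ≈ 155000 km².

155000 km²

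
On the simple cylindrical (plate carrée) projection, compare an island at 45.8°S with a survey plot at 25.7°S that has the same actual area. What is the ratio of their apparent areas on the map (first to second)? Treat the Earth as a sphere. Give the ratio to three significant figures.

1.29

In the plate carrée (x = Rλ, y = Rφ), meridians are true-scale (h = 1) and parallels are stretched by k = sec φ.
Areal scale at 45.8°: h·k = 1.000 × 1.434 = 1.434.
Areal scale at 25.7°: h·k = 1.000 × 1.110 = 1.110.
Ratio = 1.434/1.110 ≈ 1.29.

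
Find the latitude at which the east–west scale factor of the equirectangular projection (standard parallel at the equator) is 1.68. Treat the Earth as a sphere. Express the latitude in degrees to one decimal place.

Plate carrée: h = 1, k = sec φ along parallels.
sec φ = 1.68  ⇒  cos φ = 0.5952  ⇒  φ ≈ 53.5°.

53.5°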